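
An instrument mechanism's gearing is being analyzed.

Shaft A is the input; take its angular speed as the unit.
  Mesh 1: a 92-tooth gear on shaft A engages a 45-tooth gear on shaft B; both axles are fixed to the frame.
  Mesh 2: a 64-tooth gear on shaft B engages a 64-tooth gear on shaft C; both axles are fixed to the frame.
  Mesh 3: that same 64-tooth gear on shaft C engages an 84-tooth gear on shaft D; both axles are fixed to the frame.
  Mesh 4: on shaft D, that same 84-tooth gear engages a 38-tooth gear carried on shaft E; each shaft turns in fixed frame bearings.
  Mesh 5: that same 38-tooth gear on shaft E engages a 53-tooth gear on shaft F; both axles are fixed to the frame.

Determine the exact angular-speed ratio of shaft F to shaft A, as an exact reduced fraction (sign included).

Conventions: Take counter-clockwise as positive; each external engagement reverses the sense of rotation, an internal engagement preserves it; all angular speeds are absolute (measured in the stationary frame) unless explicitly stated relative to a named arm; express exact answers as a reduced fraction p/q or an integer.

class = fixed-axis compound train [5 meshes; 5 ratios multiply, 5 sense flips]
mesh 1 [92T→45T]: running ratio 92/45, sense −
mesh 2 [64T→64T]: running ratio 92/45, sense +
mesh 3 [64T→84T]: running ratio 1472/945, sense −
mesh 4 [84T→38T]: running ratio 2944/855, sense +
mesh 5 [38T→53T]: running ratio 5888/2385, sense −
ω_out/ω_in = -5888/2385

-5888/2385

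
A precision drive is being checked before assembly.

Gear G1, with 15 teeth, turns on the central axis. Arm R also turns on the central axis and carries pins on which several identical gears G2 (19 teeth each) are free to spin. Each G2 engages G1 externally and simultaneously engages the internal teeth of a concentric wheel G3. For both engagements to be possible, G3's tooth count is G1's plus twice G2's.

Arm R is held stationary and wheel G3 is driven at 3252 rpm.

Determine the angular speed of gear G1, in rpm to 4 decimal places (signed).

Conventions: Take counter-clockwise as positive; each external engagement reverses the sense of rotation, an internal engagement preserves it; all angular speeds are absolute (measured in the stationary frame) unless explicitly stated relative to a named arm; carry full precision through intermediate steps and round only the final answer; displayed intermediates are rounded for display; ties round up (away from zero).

-11490.4000 rpm

topology: planetary set — G1 15T / G2 19T / G3 53T, arm = carrier (Willis)
normalise by the input: solve with ω_ring = 1, then scale by 3252 rpm
ring teeth: 15 + 2·19 = 53
15(ω_sun−ω_arm) = −53(ω_ring−ω_arm),  ω_arm = 0, ω_ring = 1
ω_sun = 0 − (53/15)(1−0) = -53/15
scale: ω_sun = -53/15 × 3252 rpm = -11490.4000 rpm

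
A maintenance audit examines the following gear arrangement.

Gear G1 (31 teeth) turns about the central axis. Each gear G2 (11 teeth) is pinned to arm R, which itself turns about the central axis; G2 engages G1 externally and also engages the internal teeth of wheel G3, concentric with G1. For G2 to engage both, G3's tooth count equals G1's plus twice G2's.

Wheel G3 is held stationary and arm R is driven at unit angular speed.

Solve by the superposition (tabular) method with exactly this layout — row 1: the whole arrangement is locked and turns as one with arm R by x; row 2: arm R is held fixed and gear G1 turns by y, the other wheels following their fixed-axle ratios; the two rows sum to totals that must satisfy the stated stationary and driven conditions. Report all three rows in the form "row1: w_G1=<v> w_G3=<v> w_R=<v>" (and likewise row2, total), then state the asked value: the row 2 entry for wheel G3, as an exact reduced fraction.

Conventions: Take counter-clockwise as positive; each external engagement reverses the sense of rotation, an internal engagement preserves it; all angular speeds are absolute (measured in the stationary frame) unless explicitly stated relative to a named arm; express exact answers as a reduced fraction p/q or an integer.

row1: w_G1=1 w_G3=1 w_R=1
row2: w_G1=53/31 w_G3=-1 w_R=0
total: w_G1=84/31 w_G3=0 w_R=1
asked value: -1

class = planetary set [G3 = 31+2·11 = 53; Willis about the carrier]
row 1 (train locked, turned with arm): all members turn x
row 2: sun turns y, ring = −(31/53)·y, arm 0
boundary: total ω_ring = x − (31/53)·y = 0 and total ω_arm = x = 1  ⇒  y = 53/31, x = 1
row 2 ring = −(31/53)·53/31 = -1
totals (row 1 + row 2): sun 1 + 53/31 = 84/31, ring 1 + (-1) = 0, arm 1 + 0 = 1
asked cell (row2, ring) = -1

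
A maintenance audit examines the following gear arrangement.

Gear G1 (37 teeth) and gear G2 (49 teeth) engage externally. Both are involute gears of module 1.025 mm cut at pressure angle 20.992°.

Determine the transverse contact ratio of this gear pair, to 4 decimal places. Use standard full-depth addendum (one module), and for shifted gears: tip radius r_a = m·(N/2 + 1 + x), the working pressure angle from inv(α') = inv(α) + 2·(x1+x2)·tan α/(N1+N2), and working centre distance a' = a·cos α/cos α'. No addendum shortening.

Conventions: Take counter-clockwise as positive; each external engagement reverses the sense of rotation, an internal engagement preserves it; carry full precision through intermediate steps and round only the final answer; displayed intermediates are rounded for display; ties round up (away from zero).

1.6766

topology: single-mesh involute geometry — m = 1.025, 37T/49T pair
base radii: r_b1 = 17.703968, r_b2 = 23.445795
tip radii: r_a1 = 19.987500, r_a2 = 26.137500
no profile shift: α' = α, a' = a
action lengths: √(r_a1²−r_b1²) = 9.277375, √(r_a2²−r_b2²) = 11.552645
base pitch p_b = π·m·cos α = 3.006414
CR = (9.277375 + 11.552645 − 44.075000·sin 20.99200°)/3.006414 = 1.676648
contact ratio ≈ 1.6766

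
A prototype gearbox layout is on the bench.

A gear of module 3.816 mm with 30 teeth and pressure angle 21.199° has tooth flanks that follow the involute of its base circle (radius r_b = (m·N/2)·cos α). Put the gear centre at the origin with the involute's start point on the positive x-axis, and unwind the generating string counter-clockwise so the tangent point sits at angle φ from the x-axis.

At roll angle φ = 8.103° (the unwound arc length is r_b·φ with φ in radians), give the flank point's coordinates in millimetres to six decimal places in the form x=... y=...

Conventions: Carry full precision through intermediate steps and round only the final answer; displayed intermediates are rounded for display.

x=53.897596 y=0.050217

topology: single-mesh involute geometry — m = 3.816, N = 30
pitch radius r_p = m·N/2 = 3.816·30/2 = 57.240000
base radius r_b = r_p·cos α = 57.240000·cos 21.199° = 53.366576
roll angle φ = 8.103° = 0.14142403 rad
x = r_b·(cos φ + φ·sin φ) = 53.897596
y = r_b·(sin φ − φ·cos φ) = 0.050217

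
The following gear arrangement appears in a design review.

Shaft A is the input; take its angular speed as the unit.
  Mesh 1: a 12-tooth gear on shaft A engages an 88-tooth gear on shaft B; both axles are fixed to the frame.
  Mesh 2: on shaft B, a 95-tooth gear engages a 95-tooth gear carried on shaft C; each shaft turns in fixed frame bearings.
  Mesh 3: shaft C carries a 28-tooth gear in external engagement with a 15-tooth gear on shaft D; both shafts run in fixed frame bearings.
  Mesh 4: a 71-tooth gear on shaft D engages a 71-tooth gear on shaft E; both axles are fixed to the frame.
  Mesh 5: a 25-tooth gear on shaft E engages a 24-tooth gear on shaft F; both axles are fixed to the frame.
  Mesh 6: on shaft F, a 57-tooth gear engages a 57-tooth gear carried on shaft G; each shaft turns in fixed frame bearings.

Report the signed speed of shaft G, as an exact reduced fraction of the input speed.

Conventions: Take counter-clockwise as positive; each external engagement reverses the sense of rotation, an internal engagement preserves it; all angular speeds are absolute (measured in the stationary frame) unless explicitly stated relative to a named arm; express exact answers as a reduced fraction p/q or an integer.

35/132

6-mesh fixed-axis compound train (all bearings frame-fixed)
mesh 1 [12T→88T]: |ω|/ω_in = 1×12/88 = 3/22, sense flips to −
mesh 2 [95T→95T]: |ω|/ω_in = (3/22)×95/95 = 3/22, sense flips to +
mesh 3 [28T→15T]: |ω|/ω_in = (3/22)×28/15 = 14/55, sense flips to −
mesh 4 [71T→71T]: |ω|/ω_in = (14/55)×71/71 = 14/55, sense flips to +
mesh 5 [25T→24T]: |ω|/ω_in = (14/55)×25/24 = 35/132, sense flips to −
mesh 6 [57T→57T]: |ω|/ω_in = (35/132)×57/57 = 35/132, sense flips to +
signed output speed (× input speed) = 35/132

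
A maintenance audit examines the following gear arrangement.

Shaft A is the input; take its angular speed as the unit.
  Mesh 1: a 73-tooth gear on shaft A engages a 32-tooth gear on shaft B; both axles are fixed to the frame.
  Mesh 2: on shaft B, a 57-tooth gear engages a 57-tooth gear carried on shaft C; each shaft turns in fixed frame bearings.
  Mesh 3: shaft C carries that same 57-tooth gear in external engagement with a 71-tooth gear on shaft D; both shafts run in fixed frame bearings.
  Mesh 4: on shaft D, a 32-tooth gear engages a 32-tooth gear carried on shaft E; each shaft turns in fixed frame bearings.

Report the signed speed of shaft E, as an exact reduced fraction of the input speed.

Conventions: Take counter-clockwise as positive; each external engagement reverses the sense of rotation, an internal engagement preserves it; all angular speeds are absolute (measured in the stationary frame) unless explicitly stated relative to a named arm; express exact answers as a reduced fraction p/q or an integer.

4161/2272

4-mesh fixed-axis compound train (all bearings frame-fixed)
mesh 1 [73T→32T]: |ω|/ω_in = 1×73/32 = 73/32, sense flips to −
mesh 2 [57T→57T]: |ω|/ω_in = (73/32)×57/57 = 73/32, sense flips to +
mesh 3 [57T→71T]: |ω|/ω_in = (73/32)×57/71 = 4161/2272, sense flips to −
mesh 4 [32T→32T]: |ω|/ω_in = (4161/2272)×32/32 = 4161/2272, sense flips to +
signed output speed (× input speed) = 4161/2272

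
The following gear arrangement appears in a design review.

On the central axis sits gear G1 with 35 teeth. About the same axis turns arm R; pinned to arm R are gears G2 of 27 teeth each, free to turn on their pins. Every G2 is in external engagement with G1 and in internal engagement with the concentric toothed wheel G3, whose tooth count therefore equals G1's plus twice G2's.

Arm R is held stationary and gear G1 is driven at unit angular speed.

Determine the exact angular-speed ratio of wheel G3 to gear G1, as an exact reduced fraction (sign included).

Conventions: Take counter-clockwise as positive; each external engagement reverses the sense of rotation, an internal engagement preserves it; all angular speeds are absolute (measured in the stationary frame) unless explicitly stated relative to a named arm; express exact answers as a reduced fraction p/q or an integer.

planetary set (35T centre, 27T on arm, 89T internal) — Willis relation
ring teeth: 35 + 2·27 = 89
35(ω_sun−ω_arm) = −89(ω_ring−ω_arm),  ω_arm = 0, ω_sun = 1
ω_ring = 0 − (35/89)(1−0) = -35/89
ω_out/ω_in = -35/89

-35/89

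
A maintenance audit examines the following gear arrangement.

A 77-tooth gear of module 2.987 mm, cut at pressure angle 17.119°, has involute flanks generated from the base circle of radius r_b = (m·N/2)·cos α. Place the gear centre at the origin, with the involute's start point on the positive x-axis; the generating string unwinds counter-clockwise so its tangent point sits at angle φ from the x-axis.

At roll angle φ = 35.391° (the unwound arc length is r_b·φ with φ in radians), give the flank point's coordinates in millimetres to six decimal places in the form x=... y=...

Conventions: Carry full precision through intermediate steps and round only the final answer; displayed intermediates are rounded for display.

x=128.913095 y=8.308897

single-mesh involute tooth geometry (77T wheel at module 2.987)
pitch radius r_p = m·N/2 = 2.987·77/2 = 114.999500
base radius r_b = r_p·cos α = 114.999500·cos 17.119° = 109.904499
roll angle φ = 35.391° = 0.61768948 rad
x = r_b·(cos φ + φ·sin φ) = 128.913095
y = r_b·(sin φ − φ·cos φ) = 8.308897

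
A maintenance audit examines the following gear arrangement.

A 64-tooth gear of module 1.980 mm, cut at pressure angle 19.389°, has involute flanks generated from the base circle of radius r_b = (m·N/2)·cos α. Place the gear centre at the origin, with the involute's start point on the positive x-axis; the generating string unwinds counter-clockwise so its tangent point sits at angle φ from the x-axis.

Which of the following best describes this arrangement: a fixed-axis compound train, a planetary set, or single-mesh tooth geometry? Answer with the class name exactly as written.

single-mesh tooth geometry

topology: single-mesh involute geometry — m = 1.980, N = 64
classification: single-mesh tooth geometry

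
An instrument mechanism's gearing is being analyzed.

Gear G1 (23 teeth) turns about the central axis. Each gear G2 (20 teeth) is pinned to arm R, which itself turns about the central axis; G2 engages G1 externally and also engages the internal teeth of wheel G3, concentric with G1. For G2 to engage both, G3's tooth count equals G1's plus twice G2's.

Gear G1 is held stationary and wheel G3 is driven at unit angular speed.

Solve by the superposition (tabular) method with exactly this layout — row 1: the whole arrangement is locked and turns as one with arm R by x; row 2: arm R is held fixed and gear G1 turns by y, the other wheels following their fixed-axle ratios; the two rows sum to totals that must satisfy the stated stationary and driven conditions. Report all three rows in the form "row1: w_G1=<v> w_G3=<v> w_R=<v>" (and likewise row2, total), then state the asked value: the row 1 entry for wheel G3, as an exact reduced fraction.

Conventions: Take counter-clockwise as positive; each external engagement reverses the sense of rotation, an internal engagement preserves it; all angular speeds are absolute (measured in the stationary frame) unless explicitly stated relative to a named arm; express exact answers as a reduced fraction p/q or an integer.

row1: w_G1=63/86 w_G3=63/86 w_R=63/86
row2: w_G1=-63/86 w_G3=23/86 w_R=0
total: w_G1=0 w_G3=1 w_R=63/86
asked value: 63/86

planetary set (23T centre, 20T on arm, 63T internal) — Willis relation
row 1 — lock + rotate with arm: ω_sun = ω_ring = ω_arm = x
row 2 — arm fixed, fixed-axis ratios: sun y, ring −(23/63)·y, arm 0
boundary: total ω_sun = x + y = 0 and total ω_ring = x − (23/63)·y = 1  ⇒  y = -63/86, x = 63/86
row 2 ring = −(23/63)·(-63/86) = 23/86
totals (row 1 + row 2): sun 63/86 + (-63/86) = 0, ring 63/86 + 23/86 = 1, arm 63/86 + 0 = 63/86
asked cell (row1, ring) = 63/86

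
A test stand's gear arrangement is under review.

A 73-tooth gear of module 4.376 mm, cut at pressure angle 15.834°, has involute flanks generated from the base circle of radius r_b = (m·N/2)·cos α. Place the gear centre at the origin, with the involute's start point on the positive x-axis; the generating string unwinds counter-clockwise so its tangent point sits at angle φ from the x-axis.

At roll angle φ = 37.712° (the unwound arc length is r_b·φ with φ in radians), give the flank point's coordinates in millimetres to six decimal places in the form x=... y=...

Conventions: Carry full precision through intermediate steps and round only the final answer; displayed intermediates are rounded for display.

x=183.429735 y=13.982586

single-mesh involute tooth geometry (73T wheel at module 4.376)
pitch radius r_p = m·N/2 = 4.376·73/2 = 159.724000
base radius r_b = r_p·cos α = 159.724000·cos 15.834° = 153.663472
roll angle φ = 37.712° = 0.65819857 rad
x = r_b·(cos φ + φ·sin φ) = 183.429735
y = r_b·(sin φ − φ·cos φ) = 13.982586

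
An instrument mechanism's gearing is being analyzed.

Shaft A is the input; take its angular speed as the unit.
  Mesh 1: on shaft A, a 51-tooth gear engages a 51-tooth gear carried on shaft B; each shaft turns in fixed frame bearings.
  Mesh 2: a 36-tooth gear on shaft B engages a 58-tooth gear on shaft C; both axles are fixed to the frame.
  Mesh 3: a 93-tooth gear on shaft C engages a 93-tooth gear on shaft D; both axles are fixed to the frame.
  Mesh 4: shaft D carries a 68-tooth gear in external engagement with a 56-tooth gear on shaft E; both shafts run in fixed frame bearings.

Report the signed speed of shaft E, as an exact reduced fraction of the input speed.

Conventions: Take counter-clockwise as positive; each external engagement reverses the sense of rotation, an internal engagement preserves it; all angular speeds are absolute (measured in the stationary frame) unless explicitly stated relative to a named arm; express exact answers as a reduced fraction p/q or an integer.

153/203

4-mesh fixed-axis compound train (all bearings frame-fixed)
mesh 1 [51T→51T]: |ω|/ω_in = 1×51/51 = 1, sense flips to −
mesh 2 [36T→58T]: |ω|/ω_in = 1×36/58 = 18/29, sense flips to +
mesh 3 [93T→93T]: |ω|/ω_in = (18/29)×93/93 = 18/29, sense flips to −
mesh 4 [68T→56T]: |ω|/ω_in = (18/29)×68/56 = 153/203, sense flips to +
signed output speed (× input speed) = 153/203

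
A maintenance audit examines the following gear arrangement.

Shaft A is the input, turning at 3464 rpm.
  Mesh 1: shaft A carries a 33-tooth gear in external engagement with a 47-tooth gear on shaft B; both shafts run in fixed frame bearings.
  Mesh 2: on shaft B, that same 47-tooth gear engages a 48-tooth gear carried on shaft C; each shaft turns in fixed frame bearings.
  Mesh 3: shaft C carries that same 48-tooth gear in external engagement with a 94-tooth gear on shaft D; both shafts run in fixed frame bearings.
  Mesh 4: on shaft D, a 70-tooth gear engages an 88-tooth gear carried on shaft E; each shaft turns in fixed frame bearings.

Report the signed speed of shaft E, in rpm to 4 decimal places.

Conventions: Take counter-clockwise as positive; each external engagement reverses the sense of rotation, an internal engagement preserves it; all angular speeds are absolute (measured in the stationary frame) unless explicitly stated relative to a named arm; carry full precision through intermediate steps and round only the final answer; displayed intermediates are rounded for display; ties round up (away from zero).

topology: fixed-axis compound train — 4 meshes, A→E
mesh 1 [33T→47T]: ω = 3464.0000×33/47 = 2432.1702 rpm, sense flips to −
mesh 2 [47T→48T]: ω = 2432.1702×47/48 = 2381.5000 rpm, sense flips to +
mesh 3 [48T→94T]: ω = 2381.5000×48/94 = 1216.0851 rpm, sense flips to −
mesh 4 [70T→88T]: ω = 1216.0851×70/88 = 967.3404 rpm, sense flips to +
signed output speed = +967.3404 rpm

+967.3404 rpm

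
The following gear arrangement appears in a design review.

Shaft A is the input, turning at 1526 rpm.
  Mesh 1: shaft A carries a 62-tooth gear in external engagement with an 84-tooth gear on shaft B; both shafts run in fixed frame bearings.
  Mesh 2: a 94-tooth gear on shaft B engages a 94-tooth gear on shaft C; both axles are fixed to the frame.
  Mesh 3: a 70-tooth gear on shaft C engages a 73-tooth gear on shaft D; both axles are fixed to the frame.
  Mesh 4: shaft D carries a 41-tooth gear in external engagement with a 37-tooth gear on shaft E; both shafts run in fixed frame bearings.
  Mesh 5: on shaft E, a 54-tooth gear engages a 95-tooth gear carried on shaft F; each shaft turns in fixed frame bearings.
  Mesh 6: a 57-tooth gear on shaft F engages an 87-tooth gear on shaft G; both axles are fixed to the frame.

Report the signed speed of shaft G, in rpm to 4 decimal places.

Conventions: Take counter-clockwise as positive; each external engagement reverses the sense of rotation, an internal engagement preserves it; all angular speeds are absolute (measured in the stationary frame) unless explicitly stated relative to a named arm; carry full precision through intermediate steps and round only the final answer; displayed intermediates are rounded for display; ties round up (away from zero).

class = fixed-axis compound train [6 meshes; 6 ratios multiply, 6 sense flips]
mesh 1 [62T→84T]: ω = 1526.0000×62/84 = 1126.3333 rpm, sense flips to −
mesh 2 [94T→94T]: ω = 1126.3333×94/94 = 1126.3333 rpm, sense flips to +
mesh 3 [70T→73T]: ω = 1126.3333×70/73 = 1080.0457 rpm, sense flips to −
mesh 4 [41T→37T]: ω = 1080.0457×41/37 = 1196.8074 rpm, sense flips to +
mesh 5 [54T→95T]: ω = 1196.8074×54/95 = 680.2905 rpm, sense flips to −
mesh 6 [57T→87T]: ω = 680.2905×57/87 = 445.7076 rpm, sense flips to +
signed output speed = +445.7076 rpm

+445.7076 rpm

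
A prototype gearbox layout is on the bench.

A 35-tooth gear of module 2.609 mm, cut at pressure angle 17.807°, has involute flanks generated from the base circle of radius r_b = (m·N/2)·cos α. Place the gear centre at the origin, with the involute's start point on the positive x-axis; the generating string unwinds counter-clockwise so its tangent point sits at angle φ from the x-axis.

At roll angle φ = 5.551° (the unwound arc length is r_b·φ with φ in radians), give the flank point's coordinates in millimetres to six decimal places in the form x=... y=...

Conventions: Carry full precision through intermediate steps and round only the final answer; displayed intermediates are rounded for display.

x=43.673677 y=0.013165

recognized (one wheel, involute flank): single-mesh tooth geometry, m = 2.609, N = 35
pitch radius r_p = m·N/2 = 2.609·35/2 = 45.657500
base radius r_b = r_p·cos α = 45.657500·cos 17.807° = 43.470142
roll angle φ = 5.551° = 0.09688323 rad
x = r_b·(cos φ + φ·sin φ) = 43.673677
y = r_b·(sin φ − φ·cos φ) = 0.013165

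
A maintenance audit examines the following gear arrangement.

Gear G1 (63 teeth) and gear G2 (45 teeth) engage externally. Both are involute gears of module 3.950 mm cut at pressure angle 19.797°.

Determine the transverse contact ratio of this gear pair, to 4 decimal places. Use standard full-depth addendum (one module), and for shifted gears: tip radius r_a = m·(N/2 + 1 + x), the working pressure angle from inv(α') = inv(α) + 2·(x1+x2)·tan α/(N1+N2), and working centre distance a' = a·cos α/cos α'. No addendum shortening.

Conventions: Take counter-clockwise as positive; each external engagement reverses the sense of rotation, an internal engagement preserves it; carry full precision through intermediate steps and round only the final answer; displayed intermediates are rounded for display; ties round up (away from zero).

recognized (one external pair, fixed centres): single-mesh tooth geometry, m = 3.950, N1 = 63, N2 = 45
base radii: r_b1 = 117.071296, r_b2 = 83.622355
tip radii: r_a1 = 128.375000, r_a2 = 92.825000
no profile shift: α' = α, a' = a
action lengths: √(r_a1²−r_b1²) = 52.673069, √(r_a2²−r_b2²) = 40.296184
base pitch p_b = π·m·cos α = 11.675883
CR = (52.673069 + 40.296184 − 213.300000·sin 19.79700°)/11.675883 = 1.775194
contact ratio ≈ 1.7752

1.7752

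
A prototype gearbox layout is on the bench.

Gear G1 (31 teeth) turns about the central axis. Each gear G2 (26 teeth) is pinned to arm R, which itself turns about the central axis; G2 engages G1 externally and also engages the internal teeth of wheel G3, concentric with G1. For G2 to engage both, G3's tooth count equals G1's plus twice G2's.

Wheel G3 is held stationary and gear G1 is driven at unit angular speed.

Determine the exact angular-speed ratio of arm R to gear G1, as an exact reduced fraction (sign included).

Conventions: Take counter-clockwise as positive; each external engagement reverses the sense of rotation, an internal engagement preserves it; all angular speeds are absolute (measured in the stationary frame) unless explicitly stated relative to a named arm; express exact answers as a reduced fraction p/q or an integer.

31/114

class = planetary set [G3 = 31+2·26 = 83; Willis about the carrier]
ring teeth: 31 + 2·26 = 83
31(ω_sun−ω_arm) = −83(ω_ring−ω_arm),  ω_ring = 0, ω_sun = 1
31(1−ω_arm) = −83(0−ω_arm)  ⇒  114·ω_arm = 31  ⇒  ω_arm = 31/114
ω_out/ω_in = 31/114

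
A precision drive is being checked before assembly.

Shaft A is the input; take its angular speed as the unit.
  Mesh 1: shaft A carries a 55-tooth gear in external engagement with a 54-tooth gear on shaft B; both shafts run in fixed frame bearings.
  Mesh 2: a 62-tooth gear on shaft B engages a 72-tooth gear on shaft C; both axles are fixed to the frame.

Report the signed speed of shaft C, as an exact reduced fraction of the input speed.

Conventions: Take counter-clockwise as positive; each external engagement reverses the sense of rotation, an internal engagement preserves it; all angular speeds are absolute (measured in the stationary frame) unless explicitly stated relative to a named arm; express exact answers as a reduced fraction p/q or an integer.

2-mesh fixed-axis compound train (all bearings frame-fixed)
mesh 1 [55T→54T]: |ω|/ω_in = 1×55/54 = 55/54, sense flips to −
mesh 2 [62T→72T]: |ω|/ω_in = (55/54)×62/72 = 1705/1944, sense flips to +
signed output speed (× input speed) = 1705/1944

1705/1944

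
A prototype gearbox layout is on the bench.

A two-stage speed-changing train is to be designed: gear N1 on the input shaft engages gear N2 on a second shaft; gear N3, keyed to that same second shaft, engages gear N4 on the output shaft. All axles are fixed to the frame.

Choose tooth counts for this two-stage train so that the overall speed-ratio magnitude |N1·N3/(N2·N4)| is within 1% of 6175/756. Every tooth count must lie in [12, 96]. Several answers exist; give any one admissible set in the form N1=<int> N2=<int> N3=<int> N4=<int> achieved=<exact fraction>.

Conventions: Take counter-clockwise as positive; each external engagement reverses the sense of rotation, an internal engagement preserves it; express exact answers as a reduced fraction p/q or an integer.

2-stage fixed-axis compound train for ratio 6175/756
target = 6175/756 in lowest terms: an exact hit needs N1·N3 = k·6175 and N2·N4 = k·756 for one integer k, every count in [12, 96]; additionally prefer no 1:1 stage (N1 ≠ N2, N3 ≠ N4)
k = 1: N1·N3 = 6175 = 65·95, N2·N4 = 756 = 12·63
achieved = 65·95/(12·63) = 6175/756; |achieved − target| = 0 ≤ 247/3024 ✓

N1=65 N2=12 N3=95 N4=63 achieved=6175/756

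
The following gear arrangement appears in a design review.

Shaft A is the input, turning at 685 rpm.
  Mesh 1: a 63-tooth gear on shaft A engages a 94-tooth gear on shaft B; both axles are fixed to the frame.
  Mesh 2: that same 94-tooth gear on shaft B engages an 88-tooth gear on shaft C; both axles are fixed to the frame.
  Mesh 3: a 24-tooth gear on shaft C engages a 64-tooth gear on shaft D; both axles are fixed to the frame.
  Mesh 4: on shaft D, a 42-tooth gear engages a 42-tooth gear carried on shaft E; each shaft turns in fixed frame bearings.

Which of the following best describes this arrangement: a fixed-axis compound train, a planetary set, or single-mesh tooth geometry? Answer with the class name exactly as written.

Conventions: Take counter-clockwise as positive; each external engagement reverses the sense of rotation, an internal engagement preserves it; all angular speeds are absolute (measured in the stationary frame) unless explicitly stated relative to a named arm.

recognized (5 fixed axles, 4 meshes): fixed-axis compound train
classification: fixed-axis compound train

fixed-axis compound train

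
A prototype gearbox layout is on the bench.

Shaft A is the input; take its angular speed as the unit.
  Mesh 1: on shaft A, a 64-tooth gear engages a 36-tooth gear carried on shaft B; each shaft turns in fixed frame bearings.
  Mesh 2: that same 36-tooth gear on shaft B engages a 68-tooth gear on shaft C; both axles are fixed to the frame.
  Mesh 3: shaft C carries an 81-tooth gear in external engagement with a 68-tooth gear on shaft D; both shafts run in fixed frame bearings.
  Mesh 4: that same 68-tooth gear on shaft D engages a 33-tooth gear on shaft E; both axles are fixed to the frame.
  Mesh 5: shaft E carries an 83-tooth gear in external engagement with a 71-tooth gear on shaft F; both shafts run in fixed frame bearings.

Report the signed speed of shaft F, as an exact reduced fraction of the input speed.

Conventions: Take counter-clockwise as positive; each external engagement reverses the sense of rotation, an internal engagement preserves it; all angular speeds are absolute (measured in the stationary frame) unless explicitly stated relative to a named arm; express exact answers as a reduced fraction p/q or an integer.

5-mesh fixed-axis compound train (all bearings frame-fixed)
mesh 1 [64T→36T]: |ω|/ω_in = 1×64/36 = 16/9, sense flips to −
mesh 2 [36T→68T]: |ω|/ω_in = (16/9)×36/68 = 16/17, sense flips to +
mesh 3 [81T→68T]: |ω|/ω_in = (16/17)×81/68 = 324/289, sense flips to −
mesh 4 [68T→33T]: |ω|/ω_in = (324/289)×68/33 = 432/187, sense flips to +
mesh 5 [83T→71T]: |ω|/ω_in = (432/187)×83/71 = 35856/13277, sense flips to −
signed output speed (× input speed) = -35856/13277

-35856/13277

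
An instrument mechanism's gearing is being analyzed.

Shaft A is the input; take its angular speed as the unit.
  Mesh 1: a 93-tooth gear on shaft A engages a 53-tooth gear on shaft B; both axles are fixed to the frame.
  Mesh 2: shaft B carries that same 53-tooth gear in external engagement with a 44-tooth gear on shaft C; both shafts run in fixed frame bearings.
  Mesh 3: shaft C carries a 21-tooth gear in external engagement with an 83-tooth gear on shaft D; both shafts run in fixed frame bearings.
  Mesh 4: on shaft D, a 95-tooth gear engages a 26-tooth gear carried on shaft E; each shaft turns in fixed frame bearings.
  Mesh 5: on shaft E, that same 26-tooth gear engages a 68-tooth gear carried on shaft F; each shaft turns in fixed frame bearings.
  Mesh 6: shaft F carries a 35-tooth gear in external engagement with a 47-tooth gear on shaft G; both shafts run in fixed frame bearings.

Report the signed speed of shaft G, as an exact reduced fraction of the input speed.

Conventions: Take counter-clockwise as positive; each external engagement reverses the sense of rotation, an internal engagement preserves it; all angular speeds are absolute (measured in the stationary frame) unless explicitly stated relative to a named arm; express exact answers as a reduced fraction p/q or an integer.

6493725/11671792

6-mesh fixed-axis compound train (all bearings frame-fixed)
mesh 1 [93T→53T]: |ω|/ω_in = 1×93/53 = 93/53, sense flips to −
mesh 2 [53T→44T]: |ω|/ω_in = (93/53)×53/44 = 93/44, sense flips to +
mesh 3 [21T→83T]: |ω|/ω_in = (93/44)×21/83 = 1953/3652, sense flips to −
mesh 4 [95T→26T]: |ω|/ω_in = (1953/3652)×95/26 = 185535/94952, sense flips to +
mesh 5 [26T→68T]: |ω|/ω_in = (185535/94952)×26/68 = 185535/248336, sense flips to −
mesh 6 [35T→47T]: |ω|/ω_in = (185535/248336)×35/47 = 6493725/11671792, sense flips to +
signed output speed (× input speed) = 6493725/11671792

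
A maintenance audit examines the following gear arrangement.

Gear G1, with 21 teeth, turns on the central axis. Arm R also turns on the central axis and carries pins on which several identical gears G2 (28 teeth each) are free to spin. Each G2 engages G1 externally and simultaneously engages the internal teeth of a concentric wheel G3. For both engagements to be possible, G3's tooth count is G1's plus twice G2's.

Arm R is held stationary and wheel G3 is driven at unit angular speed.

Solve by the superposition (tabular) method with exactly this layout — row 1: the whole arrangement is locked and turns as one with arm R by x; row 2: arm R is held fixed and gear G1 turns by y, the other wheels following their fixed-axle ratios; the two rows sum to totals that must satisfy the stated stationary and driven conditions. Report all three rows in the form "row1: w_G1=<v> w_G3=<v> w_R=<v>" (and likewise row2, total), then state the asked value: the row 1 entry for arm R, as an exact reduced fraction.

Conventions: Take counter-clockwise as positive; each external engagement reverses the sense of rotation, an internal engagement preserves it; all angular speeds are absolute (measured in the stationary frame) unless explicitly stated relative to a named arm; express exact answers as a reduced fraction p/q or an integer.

planetary set (21T centre, 28T on arm, 77T internal) — Willis relation
row 1 — lock + rotate with arm: ω_sun = ω_ring = ω_arm = x
row 2 (arm held, sun turns y): ω_ring = −(21/77)·y, ω_arm = 0
boundary: total ω_arm = x = 0 and total ω_ring = x − (21/77)·y = 1  ⇒  y = -11/3, x = 0
row 2 ring = −(21/77)·(-11/3) = 1
totals (row 1 + row 2): sun 0 + (-11/3) = -11/3, ring 0 + 1 = 1, arm 0 + 0 = 0
asked cell (row1, arm) = 0

row1: w_G1=0 w_G3=0 w_R=0
row2: w_G1=-11/3 w_G3=1 w_R=0
total: w_G1=-11/3 w_G3=1 w_R=0
asked value: 0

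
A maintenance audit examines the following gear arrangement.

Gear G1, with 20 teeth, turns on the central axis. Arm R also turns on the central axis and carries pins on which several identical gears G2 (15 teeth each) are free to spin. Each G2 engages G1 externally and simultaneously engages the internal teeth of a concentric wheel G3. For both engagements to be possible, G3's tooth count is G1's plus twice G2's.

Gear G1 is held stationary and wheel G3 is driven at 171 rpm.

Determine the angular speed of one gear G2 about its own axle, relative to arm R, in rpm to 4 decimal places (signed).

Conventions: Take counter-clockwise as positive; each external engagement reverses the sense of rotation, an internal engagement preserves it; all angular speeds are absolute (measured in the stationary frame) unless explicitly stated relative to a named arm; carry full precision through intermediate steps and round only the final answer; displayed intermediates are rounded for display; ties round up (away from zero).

+162.8571 rpm

planetary set (20T centre, 15T on arm, 50T internal) — Willis relation
normalise by the input: solve with ω_ring = 1, then scale by 171 rpm
ring teeth: 20 + 2·15 = 50
20(ω_sun−ω_arm) = −50(ω_ring−ω_arm),  ω_sun = 0, ω_ring = 1
20(0−ω_arm) = −50(1−ω_arm)  ⇒  70·ω_arm = 50  ⇒  ω_arm = 5/7
sun–planet mesh: 20·(0−5/7) = −15·(ω_p−ω_arm)  ⇒  ω_p−ω_arm = 20/21
scale: ω_p−ω_arm = 20/21 × 171 rpm = +162.8571 rpm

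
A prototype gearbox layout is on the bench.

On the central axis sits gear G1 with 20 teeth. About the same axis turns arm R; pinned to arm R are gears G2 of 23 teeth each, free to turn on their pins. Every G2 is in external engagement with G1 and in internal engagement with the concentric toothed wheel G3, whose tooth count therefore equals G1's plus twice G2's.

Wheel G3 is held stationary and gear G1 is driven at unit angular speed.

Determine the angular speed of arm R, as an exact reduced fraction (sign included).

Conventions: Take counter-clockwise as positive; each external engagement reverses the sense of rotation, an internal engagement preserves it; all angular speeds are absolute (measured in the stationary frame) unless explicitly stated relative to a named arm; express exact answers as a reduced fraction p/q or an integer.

class = planetary set [G3 = 20+2·23 = 66; Willis about the carrier]
ring teeth: 20 + 2·23 = 66
20(ω_sun−ω_arm) = −66(ω_ring−ω_arm),  ω_ring = 0, ω_sun = 1
20(1−ω_arm) = −66(0−ω_arm)  ⇒  86·ω_arm = 20  ⇒  ω_arm = 10/43
exact speed ratio = 10/43

10/43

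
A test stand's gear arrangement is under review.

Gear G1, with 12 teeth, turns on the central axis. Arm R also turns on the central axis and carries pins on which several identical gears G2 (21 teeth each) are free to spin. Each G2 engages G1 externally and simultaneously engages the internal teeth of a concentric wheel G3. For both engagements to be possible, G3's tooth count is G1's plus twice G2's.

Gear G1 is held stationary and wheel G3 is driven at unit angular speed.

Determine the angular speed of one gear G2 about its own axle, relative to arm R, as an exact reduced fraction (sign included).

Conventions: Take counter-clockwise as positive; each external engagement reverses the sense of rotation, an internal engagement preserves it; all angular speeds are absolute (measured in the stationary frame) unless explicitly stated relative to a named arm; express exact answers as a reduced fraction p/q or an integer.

topology: planetary set — G1 12T / G2 21T / G3 54T, arm = carrier (Willis)
ring teeth: 12 + 2·21 = 54
12(ω_sun−ω_arm) = −54(ω_ring−ω_arm),  ω_sun = 0, ω_ring = 1
12(0−ω_arm) = −54(1−ω_arm)  ⇒  66·ω_arm = 54  ⇒  ω_arm = 9/11
sun–planet mesh: 12·(0−9/11) = −21·(ω_p−ω_arm)  ⇒  ω_p−ω_arm = 36/77
exact speed ratio = 36/77

36/77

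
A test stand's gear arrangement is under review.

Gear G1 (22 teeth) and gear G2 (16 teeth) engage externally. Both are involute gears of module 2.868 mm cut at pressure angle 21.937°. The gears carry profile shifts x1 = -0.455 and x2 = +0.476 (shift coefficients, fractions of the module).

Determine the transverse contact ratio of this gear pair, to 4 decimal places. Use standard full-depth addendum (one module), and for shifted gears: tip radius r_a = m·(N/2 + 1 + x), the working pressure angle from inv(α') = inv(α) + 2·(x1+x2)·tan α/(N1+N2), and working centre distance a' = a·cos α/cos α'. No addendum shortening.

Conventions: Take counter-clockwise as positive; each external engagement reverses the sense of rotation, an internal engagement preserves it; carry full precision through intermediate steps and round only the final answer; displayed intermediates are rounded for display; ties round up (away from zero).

single-mesh involute tooth geometry (22T engaging 16T at module 2.868)
base radii: r_b1 = 29.263773, r_b2 = 21.282744
tip radii: r_a1 = 33.111060, r_a2 = 27.177168
inv(α') = inv(21.937°) + 2·(-0.455+0.476)·tan α/(22+16) = 0.02032001  ⇒  α' = 22.09301°
a' = a·cos α / cos α' = 54.4920·cos 21.937°/cos 22.09301° = 54.552025
action lengths: √(r_a1²−r_b1²) = 15.491090, √(r_a2²−r_b2²) = 16.900984
base pitch p_b = π·m·cos α = 8.357714
CR = (15.491090 + 16.900984 − 54.552025·sin 22.09301°)/8.357714 = 1.420777
contact ratio ≈ 1.4208

1.4208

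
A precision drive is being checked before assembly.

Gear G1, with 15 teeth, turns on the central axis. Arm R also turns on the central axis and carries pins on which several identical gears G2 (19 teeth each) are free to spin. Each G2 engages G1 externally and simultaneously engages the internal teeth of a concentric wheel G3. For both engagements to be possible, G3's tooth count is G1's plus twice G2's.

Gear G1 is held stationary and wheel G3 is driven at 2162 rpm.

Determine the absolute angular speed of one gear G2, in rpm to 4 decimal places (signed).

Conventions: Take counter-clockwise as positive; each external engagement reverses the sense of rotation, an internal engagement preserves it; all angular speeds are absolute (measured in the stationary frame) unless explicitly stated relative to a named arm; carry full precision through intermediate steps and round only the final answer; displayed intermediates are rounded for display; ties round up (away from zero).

+3015.4211 rpm

planetary set (15T centre, 19T on arm, 53T internal) — Willis relation
normalise by the input: solve with ω_ring = 1, then scale by 2162 rpm
ring teeth: 15 + 2·19 = 53
15(ω_sun−ω_arm) = −53(ω_ring−ω_arm),  ω_sun = 0, ω_ring = 1
15(0−ω_arm) = −53(1−ω_arm)  ⇒  68·ω_arm = 53  ⇒  ω_arm = 53/68
sun–planet mesh: 15·(0−53/68) = −19·(ω_p−ω_arm)  ⇒  ω_p−ω_arm = 795/1292
ω_p = 53/68 + 795/1292 = 53/38
scale: ω_p = 53/38 × 2162 rpm = +3015.4211 rpm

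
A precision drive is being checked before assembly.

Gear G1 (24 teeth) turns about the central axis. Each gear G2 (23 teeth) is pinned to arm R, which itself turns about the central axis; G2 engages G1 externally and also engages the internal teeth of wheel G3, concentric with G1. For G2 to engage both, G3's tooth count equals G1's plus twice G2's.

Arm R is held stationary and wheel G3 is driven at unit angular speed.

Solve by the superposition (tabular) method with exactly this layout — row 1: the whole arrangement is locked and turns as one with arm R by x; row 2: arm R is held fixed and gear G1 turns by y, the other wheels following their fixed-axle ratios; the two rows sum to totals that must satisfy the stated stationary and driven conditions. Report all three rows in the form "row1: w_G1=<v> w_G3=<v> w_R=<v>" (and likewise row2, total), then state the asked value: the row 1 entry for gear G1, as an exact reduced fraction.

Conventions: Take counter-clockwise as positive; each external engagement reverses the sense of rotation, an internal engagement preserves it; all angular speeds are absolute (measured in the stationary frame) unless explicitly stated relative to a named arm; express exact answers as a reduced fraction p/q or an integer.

planetary set (24T centre, 23T on arm, 70T internal) — Willis relation
row 1 — lock + rotate with arm: ω_sun = ω_ring = ω_arm = x
superposition row 2 [arm held]: sun y, ring −(24/70)·y, arm 0
boundary: total ω_arm = x = 0 and total ω_ring = x − (24/70)·y = 1  ⇒  y = -35/12, x = 0
row 2 ring = −(24/70)·(-35/12) = 1
totals (row 1 + row 2): sun 0 + (-35/12) = -35/12, ring 0 + 1 = 1, arm 0 + 0 = 0
asked cell (row1, sun) = 0

row1: w_G1=0 w_G3=0 w_R=0
row2: w_G1=-35/12 w_G3=1 w_R=0
total: w_G1=-35/12 w_G3=1 w_R=0
asked value: 0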